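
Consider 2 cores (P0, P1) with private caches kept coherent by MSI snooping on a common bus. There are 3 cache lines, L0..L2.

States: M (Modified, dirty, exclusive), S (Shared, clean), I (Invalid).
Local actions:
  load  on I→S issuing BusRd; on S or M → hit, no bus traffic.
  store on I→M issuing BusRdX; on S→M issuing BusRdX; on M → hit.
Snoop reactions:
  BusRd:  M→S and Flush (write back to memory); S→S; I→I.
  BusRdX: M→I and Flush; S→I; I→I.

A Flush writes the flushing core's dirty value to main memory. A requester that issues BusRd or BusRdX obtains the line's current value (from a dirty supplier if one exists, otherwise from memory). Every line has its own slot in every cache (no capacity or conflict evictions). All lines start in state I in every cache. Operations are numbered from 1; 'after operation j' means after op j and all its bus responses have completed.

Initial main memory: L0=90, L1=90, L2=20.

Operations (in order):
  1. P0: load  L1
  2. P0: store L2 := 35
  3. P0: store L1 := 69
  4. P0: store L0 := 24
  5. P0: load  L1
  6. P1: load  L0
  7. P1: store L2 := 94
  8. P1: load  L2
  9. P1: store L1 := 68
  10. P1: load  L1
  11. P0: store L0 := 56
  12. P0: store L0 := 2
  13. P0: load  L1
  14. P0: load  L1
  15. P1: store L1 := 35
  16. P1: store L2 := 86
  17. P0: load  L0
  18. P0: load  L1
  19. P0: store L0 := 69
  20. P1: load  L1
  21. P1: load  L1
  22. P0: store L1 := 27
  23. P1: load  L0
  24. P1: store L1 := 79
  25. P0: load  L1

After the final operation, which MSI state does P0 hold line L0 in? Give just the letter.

state = S

[1] P0: load  L1 | P0:S(90), P1:I | bus: BusRd
[2] P0: store L2 := 35 | P0:M(35), P1:I | bus: BusRdX
[3] P0: store L1 := 69 | P0:M(69), P1:I | bus: BusRdX
[4] P0: store L0 := 24 | P0:M(24), P1:I | bus: BusRdX
[5] P0: load  L1 | P0:M(69), P1:I | bus: none
[6] P1: load  L0 | P0:S(24), P1:S(24) | bus: BusRd,Flush
[7] P1: store L2 := 94 | P0:I, P1:M(94) | bus: BusRdX,Flush
[8] P1: load  L2 | P0:I, P1:M(94) | bus: none
[9] P1: store L1 := 68 | P0:I, P1:M(68) | bus: BusRdX,Flush
[10] P1: load  L1 | P0:I, P1:M(68) | bus: none
[11] P0: store L0 := 56 | P0:M(56), P1:I | bus: BusRdX
[12] P0: store L0 := 2 | P0:M(2), P1:I | bus: none
[13] P0: load  L1 | P0:S(68), P1:S(68) | bus: BusRd,Flush
[14] P0: load  L1 | P0:S(68), P1:S(68) | bus: none
[15] P1: store L1 := 35 | P0:I, P1:M(35) | bus: BusRdX
[16] P1: store L2 := 86 | P0:I, P1:M(86) | bus: none
[17] P0: load  L0 | P0:M(2), P1:I | bus: none
[18] P0: load  L1 | P0:S(35), P1:S(35) | bus: BusRd,Flush
[19] P0: store L0 := 69 | P0:M(69), P1:I | bus: none
[20] P1: load  L1 | P0:S(35), P1:S(35) | bus: none
[21] P1: load  L1 | P0:S(35), P1:S(35) | bus: none
[22] P0: store L1 := 27 | P0:M(27), P1:I | bus: BusRdX
[23] P1: load  L0 | P0:S(69), P1:S(69) | bus: BusRd,Flush
[24] P1: store L1 := 79 | P0:I, P1:M(79) | bus: BusRdX,Flush
[25] P0: load  L1 | P0:S(79), P1:S(79) | bus: BusRd,Flush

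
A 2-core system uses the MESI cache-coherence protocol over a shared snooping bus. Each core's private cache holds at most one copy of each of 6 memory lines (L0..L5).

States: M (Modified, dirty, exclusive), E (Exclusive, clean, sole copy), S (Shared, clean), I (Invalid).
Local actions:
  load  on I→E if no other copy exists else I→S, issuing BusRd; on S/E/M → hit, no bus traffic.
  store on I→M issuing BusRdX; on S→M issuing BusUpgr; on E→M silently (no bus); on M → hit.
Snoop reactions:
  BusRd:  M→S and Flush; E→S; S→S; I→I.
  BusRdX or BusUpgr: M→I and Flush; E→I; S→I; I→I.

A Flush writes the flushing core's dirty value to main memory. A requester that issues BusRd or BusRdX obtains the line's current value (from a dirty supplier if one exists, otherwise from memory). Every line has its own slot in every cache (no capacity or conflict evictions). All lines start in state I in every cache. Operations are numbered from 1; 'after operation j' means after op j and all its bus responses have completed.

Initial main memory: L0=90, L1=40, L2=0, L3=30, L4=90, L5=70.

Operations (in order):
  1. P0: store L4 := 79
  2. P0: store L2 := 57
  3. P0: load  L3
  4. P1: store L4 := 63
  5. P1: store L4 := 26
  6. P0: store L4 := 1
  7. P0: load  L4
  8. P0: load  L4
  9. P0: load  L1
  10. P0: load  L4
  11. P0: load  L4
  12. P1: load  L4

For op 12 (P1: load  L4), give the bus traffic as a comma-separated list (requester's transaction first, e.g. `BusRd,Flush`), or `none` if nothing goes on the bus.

1. P0: store L4 := 79  bus=[BusRdX]  L4: P0=M P1=I  mem[L4]=90
2. P0: store L2 := 57  bus=[BusRdX]  L2: P0=M P1=I  mem[L2]=0
3. P0: load  L3  bus=[BusRd]  L3: P0=E P1=I  mem[L3]=30
4. P1: store L4 := 63  bus=[BusRdX,Flush]  L4: P0=I P1=M  mem[L4]=79
5. P1: store L4 := 26  bus=[-]  L4: P0=I P1=M  mem[L4]=79
6. P0: store L4 := 1  bus=[BusRdX,Flush]  L4: P0=M P1=I  mem[L4]=26
7. P0: load  L4  bus=[-]  L4: P0=M P1=I  mem[L4]=26
8. P0: load  L4  bus=[-]  L4: P0=M P1=I  mem[L4]=26
9. P0: load  L1  bus=[BusRd]  L1: P0=E P1=I  mem[L1]=40
10. P0: load  L4  bus=[-]  L4: P0=M P1=I  mem[L4]=26
11. P0: load  L4  bus=[-]  L4: P0=M P1=I  mem[L4]=26
12. P1: load  L4  bus=[BusRd,Flush]  L4: P0=S P1=S  mem[L4]=1

bus = BusRd,Flush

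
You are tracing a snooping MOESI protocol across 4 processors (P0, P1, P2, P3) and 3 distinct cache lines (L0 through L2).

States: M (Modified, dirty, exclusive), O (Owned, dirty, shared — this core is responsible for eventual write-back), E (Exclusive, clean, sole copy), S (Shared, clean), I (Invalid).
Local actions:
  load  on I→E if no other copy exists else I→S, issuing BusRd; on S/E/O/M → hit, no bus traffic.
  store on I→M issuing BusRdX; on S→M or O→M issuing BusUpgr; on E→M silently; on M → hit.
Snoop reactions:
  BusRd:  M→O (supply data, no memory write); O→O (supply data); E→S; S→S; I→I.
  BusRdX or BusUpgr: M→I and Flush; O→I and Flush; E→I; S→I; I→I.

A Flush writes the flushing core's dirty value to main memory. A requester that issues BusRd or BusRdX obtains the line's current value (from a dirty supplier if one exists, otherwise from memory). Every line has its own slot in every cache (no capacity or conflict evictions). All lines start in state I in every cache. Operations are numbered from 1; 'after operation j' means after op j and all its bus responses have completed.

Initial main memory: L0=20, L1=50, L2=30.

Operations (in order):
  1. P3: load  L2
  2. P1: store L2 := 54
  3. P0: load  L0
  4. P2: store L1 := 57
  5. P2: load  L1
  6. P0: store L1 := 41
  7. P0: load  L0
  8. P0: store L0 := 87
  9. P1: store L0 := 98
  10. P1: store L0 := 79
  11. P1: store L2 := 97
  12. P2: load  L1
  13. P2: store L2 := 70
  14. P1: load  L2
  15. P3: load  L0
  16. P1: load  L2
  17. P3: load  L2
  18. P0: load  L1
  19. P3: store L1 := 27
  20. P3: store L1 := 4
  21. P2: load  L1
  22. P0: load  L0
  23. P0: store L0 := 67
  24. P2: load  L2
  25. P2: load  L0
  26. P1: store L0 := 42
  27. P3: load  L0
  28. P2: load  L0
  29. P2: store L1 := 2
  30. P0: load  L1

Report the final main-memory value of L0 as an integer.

memory[L0] = 67

[1] P3: load  L2 | P0:I, P1:I, P2:I, P3:E(30) | bus: BusRd
[2] P1: store L2 := 54 | P0:I, P1:M(54), P2:I, P3:I | bus: BusRdX
[3] P0: load  L0 | P0:E(20), P1:I, P2:I, P3:I | bus: BusRd
[4] P2: store L1 := 57 | P0:I, P1:I, P2:M(57), P3:I | bus: BusRdX
[5] P2: load  L1 | P0:I, P1:I, P2:M(57), P3:I | bus: none
[6] P0: store L1 := 41 | P0:M(41), P1:I, P2:I, P3:I | bus: BusRdX,Flush
[7] P0: load  L0 | P0:E(20), P1:I, P2:I, P3:I | bus: none
[8] P0: store L0 := 87 | P0:M(87), P1:I, P2:I, P3:I | bus: none
[9] P1: store L0 := 98 | P0:I, P1:M(98), P2:I, P3:I | bus: BusRdX,Flush
[10] P1: store L0 := 79 | P0:I, P1:M(79), P2:I, P3:I | bus: none
[11] P1: store L2 := 97 | P0:I, P1:M(97), P2:I, P3:I | bus: none
[12] P2: load  L1 | P0:O(41), P1:I, P2:S(41), P3:I | bus: BusRd
[13] P2: store L2 := 70 | P0:I, P1:I, P2:M(70), P3:I | bus: BusRdX,Flush
[14] P1: load  L2 | P0:I, P1:S(70), P2:O(70), P3:I | bus: BusRd
[15] P3: load  L0 | P0:I, P1:O(79), P2:I, P3:S(79) | bus: BusRd
[16] P1: load  L2 | P0:I, P1:S(70), P2:O(70), P3:I | bus: none
[17] P3: load  L2 | P0:I, P1:S(70), P2:O(70), P3:S(70) | bus: BusRd
[18] P0: load  L1 | P0:O(41), P1:I, P2:S(41), P3:I | bus: none
[19] P3: store L1 := 27 | P0:I, P1:I, P2:I, P3:M(27) | bus: BusRdX,Flush
[20] P3: store L1 := 4 | P0:I, P1:I, P2:I, P3:M(4) | bus: none
[21] P2: load  L1 | P0:I, P1:I, P2:S(4), P3:O(4) | bus: BusRd
[22] P0: load  L0 | P0:S(79), P1:O(79), P2:I, P3:S(79) | bus: BusRd
[23] P0: store L0 := 67 | P0:M(67), P1:I, P2:I, P3:I | bus: BusUpgr,Flush
[24] P2: load  L2 | P0:I, P1:S(70), P2:O(70), P3:S(70) | bus: none
[25] P2: load  L0 | P0:O(67), P1:I, P2:S(67), P3:I | bus: BusRd
[26] P1: store L0 := 42 | P0:I, P1:M(42), P2:I, P3:I | bus: BusRdX,Flush
[27] P3: load  L0 | P0:I, P1:O(42), P2:I, P3:S(42) | bus: BusRd
[28] P2: load  L0 | P0:I, P1:O(42), P2:S(42), P3:S(42) | bus: BusRd
[29] P2: store L1 := 2 | P0:I, P1:I, P2:M(2), P3:I | bus: BusUpgr,Flush
[30] P0: load  L1 | P0:S(2), P1:I, P2:O(2), P3:I | bus: BusRd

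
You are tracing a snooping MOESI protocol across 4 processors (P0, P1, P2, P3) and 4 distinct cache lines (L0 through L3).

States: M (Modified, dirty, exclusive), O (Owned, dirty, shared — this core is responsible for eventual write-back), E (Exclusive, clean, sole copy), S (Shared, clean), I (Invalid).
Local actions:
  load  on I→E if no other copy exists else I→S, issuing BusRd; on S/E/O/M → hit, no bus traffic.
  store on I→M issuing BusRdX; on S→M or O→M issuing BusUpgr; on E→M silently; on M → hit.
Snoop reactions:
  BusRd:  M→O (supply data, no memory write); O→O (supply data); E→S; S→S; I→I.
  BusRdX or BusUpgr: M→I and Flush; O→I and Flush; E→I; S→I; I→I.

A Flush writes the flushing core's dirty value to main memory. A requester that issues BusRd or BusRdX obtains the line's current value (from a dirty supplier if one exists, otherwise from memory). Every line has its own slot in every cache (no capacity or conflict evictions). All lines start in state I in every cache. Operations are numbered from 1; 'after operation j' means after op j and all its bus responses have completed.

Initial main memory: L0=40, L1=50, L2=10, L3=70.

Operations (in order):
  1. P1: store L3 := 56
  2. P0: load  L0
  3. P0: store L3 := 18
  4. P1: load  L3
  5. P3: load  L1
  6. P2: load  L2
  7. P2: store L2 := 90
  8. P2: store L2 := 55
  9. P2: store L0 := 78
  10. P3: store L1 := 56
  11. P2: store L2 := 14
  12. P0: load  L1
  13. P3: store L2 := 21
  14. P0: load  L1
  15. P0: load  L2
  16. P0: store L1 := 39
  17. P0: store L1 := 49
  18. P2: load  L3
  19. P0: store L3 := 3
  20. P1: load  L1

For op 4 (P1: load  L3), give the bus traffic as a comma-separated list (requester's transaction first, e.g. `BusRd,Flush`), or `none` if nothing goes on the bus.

[1] P1: store L3 := 56 | P0:I, P1:M(56), P2:I, P3:I | bus: BusRdX
[2] P0: load  L0 | P0:E(40), P1:I, P2:I, P3:I | bus: BusRd
[3] P0: store L3 := 18 | P0:M(18), P1:I, P2:I, P3:I | bus: BusRdX,Flush
[4] P1: load  L3 | P0:O(18), P1:S(18), P2:I, P3:I | bus: BusRd
[5] P3: load  L1 | P0:I, P1:I, P2:I, P3:E(50) | bus: BusRd
[6] P2: load  L2 | P0:I, P1:I, P2:E(10), P3:I | bus: BusRd
[7] P2: store L2 := 90 | P0:I, P1:I, P2:M(90), P3:I | bus: none
[8] P2: store L2 := 55 | P0:I, P1:I, P2:M(55), P3:I | bus: none
[9] P2: store L0 := 78 | P0:I, P1:I, P2:M(78), P3:I | bus: BusRdX
[10] P3: store L1 := 56 | P0:I, P1:I, P2:I, P3:M(56) | bus: none
[11] P2: store L2 := 14 | P0:I, P1:I, P2:M(14), P3:I | bus: none
[12] P0: load  L1 | P0:S(56), P1:I, P2:I, P3:O(56) | bus: BusRd
[13] P3: store L2 := 21 | P0:I, P1:I, P2:I, P3:M(21) | bus: BusRdX,Flush
[14] P0: load  L1 | P0:S(56), P1:I, P2:I, P3:O(56) | bus: none
[15] P0: load  L2 | P0:S(21), P1:I, P2:I, P3:O(21) | bus: BusRd
[16] P0: store L1 := 39 | P0:M(39), P1:I, P2:I, P3:I | bus: BusUpgr,Flush
[17] P0: store L1 := 49 | P0:M(49), P1:I, P2:I, P3:I | bus: none
[18] P2: load  L3 | P0:O(18), P1:S(18), P2:S(18), P3:I | bus: BusRd
[19] P0: store L3 := 3 | P0:M(3), P1:I, P2:I, P3:I | bus: BusUpgr
[20] P1: load  L1 | P0:O(49), P1:S(49), P2:I, P3:I | bus: BusRd

bus = BusRd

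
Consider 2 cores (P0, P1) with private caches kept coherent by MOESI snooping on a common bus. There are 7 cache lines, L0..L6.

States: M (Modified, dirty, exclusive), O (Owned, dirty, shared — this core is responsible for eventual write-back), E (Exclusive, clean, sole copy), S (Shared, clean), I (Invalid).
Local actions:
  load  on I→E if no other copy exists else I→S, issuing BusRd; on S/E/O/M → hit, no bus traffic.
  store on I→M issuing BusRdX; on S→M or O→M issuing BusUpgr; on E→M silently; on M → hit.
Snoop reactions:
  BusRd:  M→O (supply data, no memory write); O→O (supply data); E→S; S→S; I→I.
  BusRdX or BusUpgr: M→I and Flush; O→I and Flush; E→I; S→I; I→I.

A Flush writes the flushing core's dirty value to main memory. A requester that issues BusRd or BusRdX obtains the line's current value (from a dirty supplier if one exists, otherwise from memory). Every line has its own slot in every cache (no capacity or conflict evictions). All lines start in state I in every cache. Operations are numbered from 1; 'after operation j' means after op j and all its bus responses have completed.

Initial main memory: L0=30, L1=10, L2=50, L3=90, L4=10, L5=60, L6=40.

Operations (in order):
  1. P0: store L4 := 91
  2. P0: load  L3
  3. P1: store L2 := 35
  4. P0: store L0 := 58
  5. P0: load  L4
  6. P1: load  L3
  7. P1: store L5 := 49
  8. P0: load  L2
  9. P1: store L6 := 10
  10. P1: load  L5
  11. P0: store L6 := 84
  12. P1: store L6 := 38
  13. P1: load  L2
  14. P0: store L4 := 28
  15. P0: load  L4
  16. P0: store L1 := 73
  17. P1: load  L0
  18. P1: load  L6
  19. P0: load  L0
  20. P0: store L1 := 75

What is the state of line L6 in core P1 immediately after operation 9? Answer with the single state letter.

state = M

  op1 P0: store L4 := 91 → M/I on L4; bus BusRdX; mem=10
  op2 P0: load  L3 → E/I on L3; bus BusRd; mem=90
  op3 P1: store L2 := 35 → I/M on L2; bus BusRdX; mem=50
  op4 P0: store L0 := 58 → M/I on L0; bus BusRdX; mem=30
  op5 P0: load  L4 → M/I on L4; bus (none); mem=10
  op6 P1: load  L3 → S/S on L3; bus BusRd; mem=90
  op7 P1: store L5 := 49 → I/M on L5; bus BusRdX; mem=60
  op8 P0: load  L2 → S/O on L2; bus BusRd; mem=50
  op9 P1: store L6 := 10 → I/M on L6; bus BusRdX; mem=40
  op10 P1: load  L5 → I/M on L5; bus (none); mem=60
  op11 P0: store L6 := 84 → M/I on L6; bus BusRdX Flush; mem=10
  op12 P1: store L6 := 38 → I/M on L6; bus BusRdX Flush; mem=84
  op13 P1: load  L2 → S/O on L2; bus (none); mem=50
  op14 P0: store L4 := 28 → M/I on L4; bus (none); mem=10
  op15 P0: load  L4 → M/I on L4; bus (none); mem=10
  op16 P0: store L1 := 73 → M/I on L1; bus BusRdX; mem=10
  op17 P1: load  L0 → O/S on L0; bus BusRd; mem=30
  op18 P1: load  L6 → I/M on L6; bus (none); mem=84
  op19 P0: load  L0 → O/S on L0; bus (none); mem=30
  op20 P0: store L1 := 75 → M/I on L1; bus (none); mem=10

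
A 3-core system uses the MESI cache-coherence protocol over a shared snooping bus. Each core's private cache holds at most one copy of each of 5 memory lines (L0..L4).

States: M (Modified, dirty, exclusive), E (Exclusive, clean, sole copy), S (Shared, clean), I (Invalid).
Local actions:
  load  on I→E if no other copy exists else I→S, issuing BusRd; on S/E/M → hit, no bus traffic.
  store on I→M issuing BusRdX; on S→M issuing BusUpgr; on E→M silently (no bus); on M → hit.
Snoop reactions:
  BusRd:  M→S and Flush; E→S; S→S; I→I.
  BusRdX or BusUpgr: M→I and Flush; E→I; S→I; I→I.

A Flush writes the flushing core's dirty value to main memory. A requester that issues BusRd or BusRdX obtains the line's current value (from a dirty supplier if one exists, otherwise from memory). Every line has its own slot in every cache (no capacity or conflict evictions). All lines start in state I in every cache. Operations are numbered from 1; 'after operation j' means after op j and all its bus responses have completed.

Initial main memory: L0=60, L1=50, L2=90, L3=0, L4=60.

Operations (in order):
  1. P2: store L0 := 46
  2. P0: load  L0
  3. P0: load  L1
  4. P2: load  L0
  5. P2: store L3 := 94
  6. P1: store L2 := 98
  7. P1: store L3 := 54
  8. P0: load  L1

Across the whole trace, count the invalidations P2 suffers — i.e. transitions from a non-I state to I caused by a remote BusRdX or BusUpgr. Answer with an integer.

1. P2: store L0 := 46  bus=[BusRdX]  L0: P0=I P1=I P2=M  mem[L0]=60
2. P0: load  L0  bus=[BusRd,Flush]  L0: P0=S P1=I P2=S  mem[L0]=46
3. P0: load  L1  bus=[BusRd]  L1: P0=E P1=I P2=I  mem[L1]=50
4. P2: load  L0  bus=[-]  L0: P0=S P1=I P2=S  mem[L0]=46
5. P2: store L3 := 94  bus=[BusRdX]  L3: P0=I P1=I P2=M  mem[L3]=0
6. P1: store L2 := 98  bus=[BusRdX]  L2: P0=I P1=M P2=I  mem[L2]=90
7. P1: store L3 := 54  bus=[BusRdX,Flush]  L3: P0=I P1=M P2=I  mem[L3]=94
8. P0: load  L1  bus=[-]  L1: P0=E P1=I P2=I  mem[L1]=50

invalidations = 1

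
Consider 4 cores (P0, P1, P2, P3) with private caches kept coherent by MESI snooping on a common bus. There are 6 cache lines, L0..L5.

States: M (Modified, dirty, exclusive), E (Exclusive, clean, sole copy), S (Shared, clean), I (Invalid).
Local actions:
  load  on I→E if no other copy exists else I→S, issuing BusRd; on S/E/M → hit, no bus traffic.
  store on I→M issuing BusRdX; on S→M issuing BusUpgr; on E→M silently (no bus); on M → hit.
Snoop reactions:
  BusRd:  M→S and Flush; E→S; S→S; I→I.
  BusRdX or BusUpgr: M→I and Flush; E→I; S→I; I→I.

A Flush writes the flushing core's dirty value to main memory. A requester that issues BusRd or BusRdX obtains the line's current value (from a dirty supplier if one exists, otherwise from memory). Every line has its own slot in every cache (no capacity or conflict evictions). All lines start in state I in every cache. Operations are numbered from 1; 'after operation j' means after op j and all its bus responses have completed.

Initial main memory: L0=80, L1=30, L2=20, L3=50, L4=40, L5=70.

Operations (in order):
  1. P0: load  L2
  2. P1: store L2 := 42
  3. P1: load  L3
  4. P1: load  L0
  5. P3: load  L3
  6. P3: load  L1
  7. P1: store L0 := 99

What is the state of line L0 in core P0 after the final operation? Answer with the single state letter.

1. P0: load  L2  bus=[BusRd]  L2: P0=E P1=I P2=I P3=I  mem[L2]=20
2. P1: store L2 := 42  bus=[BusRdX]  L2: P0=I P1=M P2=I P3=I  mem[L2]=20
3. P1: load  L3  bus=[BusRd]  L3: P0=I P1=E P2=I P3=I  mem[L3]=50
4. P1: load  L0  bus=[BusRd]  L0: P0=I P1=E P2=I P3=I  mem[L0]=80
5. P3: load  L3  bus=[BusRd]  L3: P0=I P1=S P2=I P3=S  mem[L3]=50
6. P3: load  L1  bus=[BusRd]  L1: P0=I P1=I P2=I P3=E  mem[L1]=30
7. P1: store L0 := 99  bus=[-]  L0: P0=I P1=M P2=I P3=I  mem[L0]=80

state = I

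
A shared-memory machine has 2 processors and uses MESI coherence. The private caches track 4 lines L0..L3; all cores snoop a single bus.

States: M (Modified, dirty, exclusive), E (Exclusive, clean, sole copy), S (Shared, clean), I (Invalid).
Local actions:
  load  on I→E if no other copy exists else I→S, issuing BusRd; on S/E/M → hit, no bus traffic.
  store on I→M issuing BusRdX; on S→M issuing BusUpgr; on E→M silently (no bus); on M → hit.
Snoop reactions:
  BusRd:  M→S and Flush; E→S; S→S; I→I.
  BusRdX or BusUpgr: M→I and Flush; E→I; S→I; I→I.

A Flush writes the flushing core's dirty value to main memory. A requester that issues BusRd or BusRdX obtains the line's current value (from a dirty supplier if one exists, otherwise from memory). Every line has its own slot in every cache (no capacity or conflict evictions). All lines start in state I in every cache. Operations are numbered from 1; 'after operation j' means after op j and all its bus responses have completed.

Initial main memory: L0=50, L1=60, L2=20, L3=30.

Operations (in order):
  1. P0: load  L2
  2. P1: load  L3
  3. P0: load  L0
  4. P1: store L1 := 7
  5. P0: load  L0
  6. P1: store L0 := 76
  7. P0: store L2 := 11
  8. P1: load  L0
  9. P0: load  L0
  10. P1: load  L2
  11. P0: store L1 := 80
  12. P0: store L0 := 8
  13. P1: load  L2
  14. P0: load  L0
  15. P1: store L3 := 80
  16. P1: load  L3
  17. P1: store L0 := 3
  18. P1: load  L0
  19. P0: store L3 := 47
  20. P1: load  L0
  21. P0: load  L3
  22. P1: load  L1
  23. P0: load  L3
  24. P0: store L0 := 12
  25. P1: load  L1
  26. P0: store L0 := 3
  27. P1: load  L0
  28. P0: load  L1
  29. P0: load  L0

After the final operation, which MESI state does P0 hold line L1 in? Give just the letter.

state = S

step 1: P0: load  L2  ⟶  EI  (L2)  txn=BusRd  M[L2]=20
step 2: P1: load  L3  ⟶  IE  (L3)  txn=BusRd  M[L3]=30
step 3: P0: load  L0  ⟶  EI  (L0)  txn=BusRd  M[L0]=50
step 4: P1: store L1 := 7  ⟶  IM  (L1)  txn=BusRdX  M[L1]=60
step 5: P0: load  L0  ⟶  EI  (L0)  txn=∅  M[L0]=50
step 6: P1: store L0 := 76  ⟶  IM  (L0)  txn=BusRdX  M[L0]=50
step 7: P0: store L2 := 11  ⟶  MI  (L2)  txn=∅  M[L2]=20
step 8: P1: load  L0  ⟶  IM  (L0)  txn=∅  M[L0]=50
step 9: P0: load  L0  ⟶  SS  (L0)  txn=BusRd+Flush  M[L0]=76
step 10: P1: load  L2  ⟶  SS  (L2)  txn=BusRd+Flush  M[L2]=11
step 11: P0: store L1 := 80  ⟶  MI  (L1)  txn=BusRdX+Flush  M[L1]=7
step 12: P0: store L0 := 8  ⟶  MI  (L0)  txn=BusUpgr  M[L0]=76
step 13: P1: load  L2  ⟶  SS  (L2)  txn=∅  M[L2]=11
step 14: P0: load  L0  ⟶  MI  (L0)  txn=∅  M[L0]=76
step 15: P1: store L3 := 80  ⟶  IM  (L3)  txn=∅  M[L3]=30
step 16: P1: load  L3  ⟶  IM  (L3)  txn=∅  M[L3]=30
step 17: P1: store L0 := 3  ⟶  IM  (L0)  txn=BusRdX+Flush  M[L0]=8
step 18: P1: load  L0  ⟶  IM  (L0)  txn=∅  M[L0]=8
step 19: P0: store L3 := 47  ⟶  MI  (L3)  txn=BusRdX+Flush  M[L3]=80
step 20: P1: load  L0  ⟶  IM  (L0)  txn=∅  M[L0]=8
step 21: P0: load  L3  ⟶  MI  (L3)  txn=∅  M[L3]=80
step 22: P1: load  L1  ⟶  SS  (L1)  txn=BusRd+Flush  M[L1]=80
step 23: P0: load  L3  ⟶  MI  (L3)  txn=∅  M[L3]=80
step 24: P0: store L0 := 12  ⟶  MI  (L0)  txn=BusRdX+Flush  M[L0]=3
step 25: P1: load  L1  ⟶  SS  (L1)  txn=∅  M[L1]=80
step 26: P0: store L0 := 3  ⟶  MI  (L0)  txn=∅  M[L0]=3
step 27: P1: load  L0  ⟶  SS  (L0)  txn=BusRd+Flush  M[L0]=3
step 28: P0: load  L1  ⟶  SS  (L1)  txn=∅  M[L1]=80
step 29: P0: load  L0  ⟶  SS  (L0)  txn=∅  M[L0]=3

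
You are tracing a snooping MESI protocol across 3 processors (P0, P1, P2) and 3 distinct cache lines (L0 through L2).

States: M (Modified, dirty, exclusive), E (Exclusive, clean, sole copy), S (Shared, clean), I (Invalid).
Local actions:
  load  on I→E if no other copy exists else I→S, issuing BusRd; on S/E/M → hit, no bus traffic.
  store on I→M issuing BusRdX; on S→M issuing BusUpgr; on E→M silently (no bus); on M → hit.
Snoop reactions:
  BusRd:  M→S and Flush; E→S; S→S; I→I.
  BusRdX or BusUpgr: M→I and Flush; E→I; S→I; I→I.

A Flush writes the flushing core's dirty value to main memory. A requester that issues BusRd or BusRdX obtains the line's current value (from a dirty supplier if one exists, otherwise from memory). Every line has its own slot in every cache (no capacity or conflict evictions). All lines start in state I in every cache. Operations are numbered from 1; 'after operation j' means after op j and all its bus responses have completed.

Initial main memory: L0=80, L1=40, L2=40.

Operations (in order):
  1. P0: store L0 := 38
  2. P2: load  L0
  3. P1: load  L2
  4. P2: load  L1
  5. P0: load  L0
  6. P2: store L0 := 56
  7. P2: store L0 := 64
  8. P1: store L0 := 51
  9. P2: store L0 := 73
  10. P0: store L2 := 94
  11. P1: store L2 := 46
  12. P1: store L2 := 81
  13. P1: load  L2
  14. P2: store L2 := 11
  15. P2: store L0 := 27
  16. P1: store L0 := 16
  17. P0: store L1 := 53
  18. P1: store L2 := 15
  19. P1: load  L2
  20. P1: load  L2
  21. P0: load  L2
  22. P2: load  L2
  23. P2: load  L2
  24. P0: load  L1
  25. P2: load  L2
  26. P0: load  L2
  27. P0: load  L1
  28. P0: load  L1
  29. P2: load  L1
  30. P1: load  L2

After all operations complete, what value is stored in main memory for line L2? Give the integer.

  op1 P0: store L0 := 38 → M/I/I on L0; bus BusRdX; mem=80
  op2 P2: load  L0 → S/I/S on L0; bus BusRd Flush; mem=38
  op3 P1: load  L2 → I/E/I on L2; bus BusRd; mem=40
  op4 P2: load  L1 → I/I/E on L1; bus BusRd; mem=40
  op5 P0: load  L0 → S/I/S on L0; bus (none); mem=38
  op6 P2: store L0 := 56 → I/I/M on L0; bus BusUpgr; mem=38
  op7 P2: store L0 := 64 → I/I/M on L0; bus (none); mem=38
  op8 P1: store L0 := 51 → I/M/I on L0; bus BusRdX Flush; mem=64
  op9 P2: store L0 := 73 → I/I/M on L0; bus BusRdX Flush; mem=51
  op10 P0: store L2 := 94 → M/I/I on L2; bus BusRdX; mem=40
  op11 P1: store L2 := 46 → I/M/I on L2; bus BusRdX Flush; mem=94
  op12 P1: store L2 := 81 → I/M/I on L2; bus (none); mem=94
  op13 P1: load  L2 → I/M/I on L2; bus (none); mem=94
  op14 P2: store L2 := 11 → I/I/M on L2; bus BusRdX Flush; mem=81
  op15 P2: store L0 := 27 → I/I/M on L0; bus (none); mem=51
  op16 P1: store L0 := 16 → I/M/I on L0; bus BusRdX Flush; mem=27
  op17 P0: store L1 := 53 → M/I/I on L1; bus BusRdX; mem=40
  op18 P1: store L2 := 15 → I/M/I on L2; bus BusRdX Flush; mem=11
  op19 P1: load  L2 → I/M/I on L2; bus (none); mem=11
  op20 P1: load  L2 → I/M/I on L2; bus (none); mem=11
  op21 P0: load  L2 → S/S/I on L2; bus BusRd Flush; mem=15
  op22 P2: load  L2 → S/S/S on L2; bus BusRd; mem=15
  op23 P2: load  L2 → S/S/S on L2; bus (none); mem=15
  op24 P0: load  L1 → M/I/I on L1; bus (none); mem=40
  op25 P2: load  L2 → S/S/S on L2; bus (none); mem=15
  op26 P0: load  L2 → S/S/S on L2; bus (none); mem=15
  op27 P0: load  L1 → M/I/I on L1; bus (none); mem=40
  op28 P0: load  L1 → M/I/I on L1; bus (none); mem=40
  op29 P2: load  L1 → S/I/S on L1; bus BusRd Flush; mem=53
  op30 P1: load  L2 → S/S/S on L2; bus (none); mem=15

memory[L2] = 15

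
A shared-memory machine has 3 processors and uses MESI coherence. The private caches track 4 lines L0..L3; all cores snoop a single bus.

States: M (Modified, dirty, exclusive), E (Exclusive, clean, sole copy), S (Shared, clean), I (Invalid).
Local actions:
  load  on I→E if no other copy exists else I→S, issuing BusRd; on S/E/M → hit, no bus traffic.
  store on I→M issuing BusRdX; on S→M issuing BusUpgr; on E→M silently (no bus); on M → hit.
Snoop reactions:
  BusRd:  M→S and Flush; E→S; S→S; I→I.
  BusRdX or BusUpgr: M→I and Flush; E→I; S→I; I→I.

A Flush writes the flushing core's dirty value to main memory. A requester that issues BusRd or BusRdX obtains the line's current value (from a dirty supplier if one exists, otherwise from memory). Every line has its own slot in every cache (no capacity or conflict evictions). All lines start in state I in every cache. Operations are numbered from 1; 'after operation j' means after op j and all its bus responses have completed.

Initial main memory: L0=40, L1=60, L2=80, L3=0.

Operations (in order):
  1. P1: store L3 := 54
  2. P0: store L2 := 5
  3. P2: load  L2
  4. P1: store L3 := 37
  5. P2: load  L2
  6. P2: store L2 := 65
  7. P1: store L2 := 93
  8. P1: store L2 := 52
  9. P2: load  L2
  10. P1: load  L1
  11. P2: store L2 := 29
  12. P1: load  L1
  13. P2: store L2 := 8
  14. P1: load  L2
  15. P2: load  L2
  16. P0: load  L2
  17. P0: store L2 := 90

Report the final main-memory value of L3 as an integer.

memory[L3] = 0

step 1: P1: store L3 := 54  ⟶  IMI  (L3)  txn=BusRdX  M[L3]=0
step 2: P0: store L2 := 5  ⟶  MII  (L2)  txn=BusRdX  M[L2]=80
step 3: P2: load  L2  ⟶  SIS  (L2)  txn=BusRd+Flush  M[L2]=5
step 4: P1: store L3 := 37  ⟶  IMI  (L3)  txn=∅  M[L3]=0
step 5: P2: load  L2  ⟶  SIS  (L2)  txn=∅  M[L2]=5
step 6: P2: store L2 := 65  ⟶  IIM  (L2)  txn=BusUpgr  M[L2]=5
step 7: P1: store L2 := 93  ⟶  IMI  (L2)  txn=BusRdX+Flush  M[L2]=65
step 8: P1: store L2 := 52  ⟶  IMI  (L2)  txn=∅  M[L2]=65
step 9: P2: load  L2  ⟶  ISS  (L2)  txn=BusRd+Flush  M[L2]=52
step 10: P1: load  L1  ⟶  IEI  (L1)  txn=BusRd  M[L1]=60
step 11: P2: store L2 := 29  ⟶  IIM  (L2)  txn=BusUpgr  M[L2]=52
step 12: P1: load  L1  ⟶  IEI  (L1)  txn=∅  M[L1]=60
step 13: P2: store L2 := 8  ⟶  IIM  (L2)  txn=∅  M[L2]=52
step 14: P1: load  L2  ⟶  ISS  (L2)  txn=BusRd+Flush  M[L2]=8
step 15: P2: load  L2  ⟶  ISS  (L2)  txn=∅  M[L2]=8
step 16: P0: load  L2  ⟶  SSS  (L2)  txn=BusRd  M[L2]=8
step 17: P0: store L2 := 90  ⟶  MII  (L2)  txn=BusUpgr  M[L2]=8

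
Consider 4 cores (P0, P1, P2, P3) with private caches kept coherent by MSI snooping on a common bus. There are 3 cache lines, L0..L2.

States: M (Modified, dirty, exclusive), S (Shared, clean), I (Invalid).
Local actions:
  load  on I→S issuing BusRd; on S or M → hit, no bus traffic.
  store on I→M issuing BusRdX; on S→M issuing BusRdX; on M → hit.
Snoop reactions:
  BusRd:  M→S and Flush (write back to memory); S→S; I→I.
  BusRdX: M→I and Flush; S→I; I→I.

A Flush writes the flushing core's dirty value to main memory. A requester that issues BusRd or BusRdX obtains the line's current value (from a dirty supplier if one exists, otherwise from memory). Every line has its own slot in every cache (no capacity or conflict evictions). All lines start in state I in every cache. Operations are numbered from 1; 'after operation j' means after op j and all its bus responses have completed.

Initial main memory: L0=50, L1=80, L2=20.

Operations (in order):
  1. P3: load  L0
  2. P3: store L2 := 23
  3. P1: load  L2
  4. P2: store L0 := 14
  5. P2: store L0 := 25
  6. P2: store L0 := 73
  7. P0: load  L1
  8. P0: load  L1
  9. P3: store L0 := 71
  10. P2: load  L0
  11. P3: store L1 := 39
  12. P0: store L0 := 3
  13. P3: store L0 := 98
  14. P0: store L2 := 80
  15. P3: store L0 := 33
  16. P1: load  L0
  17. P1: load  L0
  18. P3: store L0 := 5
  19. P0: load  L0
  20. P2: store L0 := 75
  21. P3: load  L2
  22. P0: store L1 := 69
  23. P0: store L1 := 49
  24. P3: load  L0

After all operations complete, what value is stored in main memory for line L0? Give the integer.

memory[L0] = 75

[1] P3: load  L0 | P0:I, P1:I, P2:I, P3:S(50) | bus: BusRd
[2] P3: store L2 := 23 | P0:I, P1:I, P2:I, P3:M(23) | bus: BusRdX
[3] P1: load  L2 | P0:I, P1:S(23), P2:I, P3:S(23) | bus: BusRd,Flush
[4] P2: store L0 := 14 | P0:I, P1:I, P2:M(14), P3:I | bus: BusRdX
[5] P2: store L0 := 25 | P0:I, P1:I, P2:M(25), P3:I | bus: none
[6] P2: store L0 := 73 | P0:I, P1:I, P2:M(73), P3:I | bus: none
[7] P0: load  L1 | P0:S(80), P1:I, P2:I, P3:I | bus: BusRd
[8] P0: load  L1 | P0:S(80), P1:I, P2:I, P3:I | bus: none
[9] P3: store L0 := 71 | P0:I, P1:I, P2:I, P3:M(71) | bus: BusRdX,Flush
[10] P2: load  L0 | P0:I, P1:I, P2:S(71), P3:S(71) | bus: BusRd,Flush
[11] P3: store L1 := 39 | P0:I, P1:I, P2:I, P3:M(39) | bus: BusRdX
[12] P0: store L0 := 3 | P0:M(3), P1:I, P2:I, P3:I | bus: BusRdX
[13] P3: store L0 := 98 | P0:I, P1:I, P2:I, P3:M(98) | bus: BusRdX,Flush
[14] P0: store L2 := 80 | P0:M(80), P1:I, P2:I, P3:I | bus: BusRdX
[15] P3: store L0 := 33 | P0:I, P1:I, P2:I, P3:M(33) | bus: none
[16] P1: load  L0 | P0:I, P1:S(33), P2:I, P3:S(33) | bus: BusRd,Flush
[17] P1: load  L0 | P0:I, P1:S(33), P2:I, P3:S(33) | bus: none
[18] P3: store L0 := 5 | P0:I, P1:I, P2:I, P3:M(5) | bus: BusRdX
[19] P0: load  L0 | P0:S(5), P1:I, P2:I, P3:S(5) | bus: BusRd,Flush
[20] P2: store L0 := 75 | P0:I, P1:I, P2:M(75), P3:I | bus: BusRdX
[21] P3: load  L2 | P0:S(80), P1:I, P2:I, P3:S(80) | bus: BusRd,Flush
[22] P0: store L1 := 69 | P0:M(69), P1:I, P2:I, P3:I | bus: BusRdX,Flush
[23] P0: store L1 := 49 | P0:M(49), P1:I, P2:I, P3:I | bus: none
[24] P3: load  L0 | P0:I, P1:I, P2:S(75), P3:S(75) | bus: BusRd,Flush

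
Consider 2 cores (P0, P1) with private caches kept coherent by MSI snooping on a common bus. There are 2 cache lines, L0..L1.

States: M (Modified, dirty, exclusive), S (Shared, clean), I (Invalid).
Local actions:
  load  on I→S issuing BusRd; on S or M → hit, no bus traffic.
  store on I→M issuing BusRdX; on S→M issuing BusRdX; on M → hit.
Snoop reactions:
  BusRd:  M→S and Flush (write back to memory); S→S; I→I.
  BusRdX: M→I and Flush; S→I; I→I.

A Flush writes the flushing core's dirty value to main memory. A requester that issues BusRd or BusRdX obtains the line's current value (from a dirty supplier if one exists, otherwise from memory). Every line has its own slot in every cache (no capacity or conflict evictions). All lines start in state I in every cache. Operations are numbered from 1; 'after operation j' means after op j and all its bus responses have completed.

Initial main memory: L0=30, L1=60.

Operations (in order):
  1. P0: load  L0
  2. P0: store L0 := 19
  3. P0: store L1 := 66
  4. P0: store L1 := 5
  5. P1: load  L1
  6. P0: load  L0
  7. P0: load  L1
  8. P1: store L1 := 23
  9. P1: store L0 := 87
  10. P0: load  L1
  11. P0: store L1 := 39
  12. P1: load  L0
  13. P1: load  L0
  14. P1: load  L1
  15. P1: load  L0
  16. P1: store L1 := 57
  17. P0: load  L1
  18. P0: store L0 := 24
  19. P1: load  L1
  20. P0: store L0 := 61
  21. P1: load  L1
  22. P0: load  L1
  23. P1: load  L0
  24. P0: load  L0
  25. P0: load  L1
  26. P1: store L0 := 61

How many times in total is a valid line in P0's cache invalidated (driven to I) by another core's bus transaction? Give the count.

step 1: P0: load  L0  ⟶  SI  (L0)  txn=BusRd  M[L0]=30
step 2: P0: store L0 := 19  ⟶  MI  (L0)  txn=BusRdX  M[L0]=30
step 3: P0: store L1 := 66  ⟶  MI  (L1)  txn=BusRdX  M[L1]=60
step 4: P0: store L1 := 5  ⟶  MI  (L1)  txn=∅  M[L1]=60
step 5: P1: load  L1  ⟶  SS  (L1)  txn=BusRd+Flush  M[L1]=5
step 6: P0: load  L0  ⟶  MI  (L0)  txn=∅  M[L0]=30
step 7: P0: load  L1  ⟶  SS  (L1)  txn=∅  M[L1]=5
step 8: P1: store L1 := 23  ⟶  IM  (L1)  txn=BusRdX  M[L1]=5
step 9: P1: store L0 := 87  ⟶  IM  (L0)  txn=BusRdX+Flush  M[L0]=19
step 10: P0: load  L1  ⟶  SS  (L1)  txn=BusRd+Flush  M[L1]=23
step 11: P0: store L1 := 39  ⟶  MI  (L1)  txn=BusRdX  M[L1]=23
step 12: P1: load  L0  ⟶  IM  (L0)  txn=∅  M[L0]=19
step 13: P1: load  L0  ⟶  IM  (L0)  txn=∅  M[L0]=19
step 14: P1: load  L1  ⟶  SS  (L1)  txn=BusRd+Flush  M[L1]=39
step 15: P1: load  L0  ⟶  IM  (L0)  txn=∅  M[L0]=19
step 16: P1: store L1 := 57  ⟶  IM  (L1)  txn=BusRdX  M[L1]=39
step 17: P0: load  L1  ⟶  SS  (L1)  txn=BusRd+Flush  M[L1]=57
step 18: P0: store L0 := 24  ⟶  MI  (L0)  txn=BusRdX+Flush  M[L0]=87
step 19: P1: load  L1  ⟶  SS  (L1)  txn=∅  M[L1]=57
step 20: P0: store L0 := 61  ⟶  MI  (L0)  txn=∅  M[L0]=87
step 21: P1: load  L1  ⟶  SS  (L1)  txn=∅  M[L1]=57
step 22: P0: load  L1  ⟶  SS  (L1)  txn=∅  M[L1]=57
step 23: P1: load  L0  ⟶  SS  (L0)  txn=BusRd+Flush  M[L0]=61
step 24: P0: load  L0  ⟶  SS  (L0)  txn=∅  M[L0]=61
step 25: P0: load  L1  ⟶  SS  (L1)  txn=∅  M[L1]=57
step 26: P1: store L0 := 61  ⟶  IM  (L0)  txn=BusRdX  M[L0]=61

invalidations = 4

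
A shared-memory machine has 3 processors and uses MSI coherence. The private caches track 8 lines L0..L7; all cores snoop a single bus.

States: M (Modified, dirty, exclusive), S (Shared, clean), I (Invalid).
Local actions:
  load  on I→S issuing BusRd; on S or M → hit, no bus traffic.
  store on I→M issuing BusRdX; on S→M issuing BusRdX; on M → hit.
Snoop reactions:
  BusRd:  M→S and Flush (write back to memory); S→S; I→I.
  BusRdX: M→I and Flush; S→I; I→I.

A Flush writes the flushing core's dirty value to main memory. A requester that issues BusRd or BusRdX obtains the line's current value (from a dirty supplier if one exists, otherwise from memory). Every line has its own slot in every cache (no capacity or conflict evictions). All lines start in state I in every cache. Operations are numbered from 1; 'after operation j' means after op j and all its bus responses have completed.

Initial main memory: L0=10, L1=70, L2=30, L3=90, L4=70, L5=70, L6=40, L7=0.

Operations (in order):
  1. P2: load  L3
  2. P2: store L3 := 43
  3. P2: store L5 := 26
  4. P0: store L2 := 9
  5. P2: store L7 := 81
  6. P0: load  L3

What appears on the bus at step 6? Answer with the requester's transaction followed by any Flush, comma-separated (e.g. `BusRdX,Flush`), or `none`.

bus = BusRd,Flush

step 1: P2: load  L3  ⟶  IIS  (L3)  txn=BusRd  M[L3]=90
step 2: P2: store L3 := 43  ⟶  IIM  (L3)  txn=BusRdX  M[L3]=90
step 3: P2: store L5 := 26  ⟶  IIM  (L5)  txn=BusRdX  M[L5]=70
step 4: P0: store L2 := 9  ⟶  MII  (L2)  txn=BusRdX  M[L2]=30
step 5: P2: store L7 := 81  ⟶  IIM  (L7)  txn=BusRdX  M[L7]=0
step 6: P0: load  L3  ⟶  SIS  (L3)  txn=BusRd+Flush  M[L3]=43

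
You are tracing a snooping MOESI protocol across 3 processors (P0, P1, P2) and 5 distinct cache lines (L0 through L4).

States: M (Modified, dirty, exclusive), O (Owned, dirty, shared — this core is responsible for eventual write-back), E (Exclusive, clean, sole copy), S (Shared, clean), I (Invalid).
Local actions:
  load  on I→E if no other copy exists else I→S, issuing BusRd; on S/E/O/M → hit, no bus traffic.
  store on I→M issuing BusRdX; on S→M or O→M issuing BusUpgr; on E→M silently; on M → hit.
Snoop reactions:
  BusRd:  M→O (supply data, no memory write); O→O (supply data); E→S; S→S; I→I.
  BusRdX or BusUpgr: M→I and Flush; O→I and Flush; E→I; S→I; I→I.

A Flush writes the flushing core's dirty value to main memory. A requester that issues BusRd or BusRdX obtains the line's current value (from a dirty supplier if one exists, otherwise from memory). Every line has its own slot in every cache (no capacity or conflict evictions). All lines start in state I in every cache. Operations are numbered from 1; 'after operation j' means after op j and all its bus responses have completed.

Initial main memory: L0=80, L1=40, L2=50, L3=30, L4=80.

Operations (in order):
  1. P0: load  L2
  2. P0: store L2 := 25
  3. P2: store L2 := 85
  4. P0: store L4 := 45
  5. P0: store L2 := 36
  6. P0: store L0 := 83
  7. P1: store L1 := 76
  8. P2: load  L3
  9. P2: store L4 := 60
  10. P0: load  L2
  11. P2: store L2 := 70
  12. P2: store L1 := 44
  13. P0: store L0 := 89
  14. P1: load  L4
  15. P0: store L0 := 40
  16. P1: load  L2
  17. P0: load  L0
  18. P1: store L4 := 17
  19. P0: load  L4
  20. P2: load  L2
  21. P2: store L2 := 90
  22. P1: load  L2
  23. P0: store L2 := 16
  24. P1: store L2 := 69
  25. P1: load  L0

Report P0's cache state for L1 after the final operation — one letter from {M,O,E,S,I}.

state = I

1. P0: load  L2  bus=[BusRd]  L2: P0=E P1=I P2=I  mem[L2]=50
2. P0: store L2 := 25  bus=[-]  L2: P0=M P1=I P2=I  mem[L2]=50
3. P2: store L2 := 85  bus=[BusRdX,Flush]  L2: P0=I P1=I P2=M  mem[L2]=25
4. P0: store L4 := 45  bus=[BusRdX]  L4: P0=M P1=I P2=I  mem[L4]=80
5. P0: store L2 := 36  bus=[BusRdX,Flush]  L2: P0=M P1=I P2=I  mem[L2]=85
6. P0: store L0 := 83  bus=[BusRdX]  L0: P0=M P1=I P2=I  mem[L0]=80
7. P1: store L1 := 76  bus=[BusRdX]  L1: P0=I P1=M P2=I  mem[L1]=40
8. P2: load  L3  bus=[BusRd]  L3: P0=I P1=I P2=E  mem[L3]=30
9. P2: store L4 := 60  bus=[BusRdX,Flush]  L4: P0=I P1=I P2=M  mem[L4]=45
10. P0: load  L2  bus=[-]  L2: P0=M P1=I P2=I  mem[L2]=85
11. P2: store L2 := 70  bus=[BusRdX,Flush]  L2: P0=I P1=I P2=M  mem[L2]=36
12. P2: store L1 := 44  bus=[BusRdX,Flush]  L1: P0=I P1=I P2=M  mem[L1]=76
13. P0: store L0 := 89  bus=[-]  L0: P0=M P1=I P2=I  mem[L0]=80
14. P1: load  L4  bus=[BusRd]  L4: P0=I P1=S P2=O  mem[L4]=45
15. P0: store L0 := 40  bus=[-]  L0: P0=M P1=I P2=I  mem[L0]=80
16. P1: load  L2  bus=[BusRd]  L2: P0=I P1=S P2=O  mem[L2]=36
17. P0: load  L0  bus=[-]  L0: P0=M P1=I P2=I  mem[L0]=80
18. P1: store L4 := 17  bus=[BusUpgr,Flush]  L4: P0=I P1=M P2=I  mem[L4]=60
19. P0: load  L4  bus=[BusRd]  L4: P0=S P1=O P2=I  mem[L4]=60
20. P2: load  L2  bus=[-]  L2: P0=I P1=S P2=O  mem[L2]=36
21. P2: store L2 := 90  bus=[BusUpgr]  L2: P0=I P1=I P2=M  mem[L2]=36
22. P1: load  L2  bus=[BusRd]  L2: P0=I P1=S P2=O  mem[L2]=36
23. P0: store L2 := 16  bus=[BusRdX,Flush]  L2: P0=M P1=I P2=I  mem[L2]=90
24. P1: store L2 := 69  bus=[BusRdX,Flush]  L2: P0=I P1=M P2=I  mem[L2]=16
25. P1: load  L0  bus=[BusRd]  L0: P0=O P1=S P2=I  mem[L0]=80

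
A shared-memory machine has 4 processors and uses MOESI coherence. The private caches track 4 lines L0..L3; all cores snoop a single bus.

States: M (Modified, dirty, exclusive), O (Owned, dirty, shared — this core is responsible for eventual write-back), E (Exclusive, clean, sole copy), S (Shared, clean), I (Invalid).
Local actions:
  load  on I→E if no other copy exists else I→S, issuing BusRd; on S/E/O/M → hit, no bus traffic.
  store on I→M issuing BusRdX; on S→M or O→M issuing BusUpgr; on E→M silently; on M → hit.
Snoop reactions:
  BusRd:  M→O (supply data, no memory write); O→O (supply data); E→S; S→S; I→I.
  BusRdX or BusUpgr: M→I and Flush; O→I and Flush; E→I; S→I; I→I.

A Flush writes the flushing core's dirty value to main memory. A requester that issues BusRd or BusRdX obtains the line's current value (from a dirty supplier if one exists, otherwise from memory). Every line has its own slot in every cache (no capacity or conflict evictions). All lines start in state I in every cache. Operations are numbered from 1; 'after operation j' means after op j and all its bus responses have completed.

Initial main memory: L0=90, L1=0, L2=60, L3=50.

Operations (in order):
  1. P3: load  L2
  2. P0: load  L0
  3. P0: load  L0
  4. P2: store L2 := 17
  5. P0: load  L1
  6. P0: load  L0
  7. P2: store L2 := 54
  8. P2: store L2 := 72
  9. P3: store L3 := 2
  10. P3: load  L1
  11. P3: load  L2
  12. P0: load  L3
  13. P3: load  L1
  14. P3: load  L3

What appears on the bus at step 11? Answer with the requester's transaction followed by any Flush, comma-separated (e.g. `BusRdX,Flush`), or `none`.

bus = BusRd

1. P3: load  L2  bus=[BusRd]  L2: P0=I P1=I P2=I P3=E  mem[L2]=60
2. P0: load  L0  bus=[BusRd]  L0: P0=E P1=I P2=I P3=I  mem[L0]=90
3. P0: load  L0  bus=[-]  L0: P0=E P1=I P2=I P3=I  mem[L0]=90
4. P2: store L2 := 17  bus=[BusRdX]  L2: P0=I P1=I P2=M P3=I  mem[L2]=60
5. P0: load  L1  bus=[BusRd]  L1: P0=E P1=I P2=I P3=I  mem[L1]=0
6. P0: load  L0  bus=[-]  L0: P0=E P1=I P2=I P3=I  mem[L0]=90
7. P2: store L2 := 54  bus=[-]  L2: P0=I P1=I P2=M P3=I  mem[L2]=60
8. P2: store L2 := 72  bus=[-]  L2: P0=I P1=I P2=M P3=I  mem[L2]=60
9. P3: store L3 := 2  bus=[BusRdX]  L3: P0=I P1=I P2=I P3=M  mem[L3]=50
10. P3: load  L1  bus=[BusRd]  L1: P0=S P1=I P2=I P3=S  mem[L1]=0
11. P3: load  L2  bus=[BusRd]  L2: P0=I P1=I P2=O P3=S  mem[L2]=60
12. P0: load  L3  bus=[BusRd]  L3: P0=S P1=I P2=I P3=O  mem[L3]=50
13. P3: load  L1  bus=[-]  L1: P0=S P1=I P2=I P3=S  mem[L1]=0
14. P3: load  L3  bus=[-]  L3: P0=S P1=I P2=I P3=O  mem[L3]=50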